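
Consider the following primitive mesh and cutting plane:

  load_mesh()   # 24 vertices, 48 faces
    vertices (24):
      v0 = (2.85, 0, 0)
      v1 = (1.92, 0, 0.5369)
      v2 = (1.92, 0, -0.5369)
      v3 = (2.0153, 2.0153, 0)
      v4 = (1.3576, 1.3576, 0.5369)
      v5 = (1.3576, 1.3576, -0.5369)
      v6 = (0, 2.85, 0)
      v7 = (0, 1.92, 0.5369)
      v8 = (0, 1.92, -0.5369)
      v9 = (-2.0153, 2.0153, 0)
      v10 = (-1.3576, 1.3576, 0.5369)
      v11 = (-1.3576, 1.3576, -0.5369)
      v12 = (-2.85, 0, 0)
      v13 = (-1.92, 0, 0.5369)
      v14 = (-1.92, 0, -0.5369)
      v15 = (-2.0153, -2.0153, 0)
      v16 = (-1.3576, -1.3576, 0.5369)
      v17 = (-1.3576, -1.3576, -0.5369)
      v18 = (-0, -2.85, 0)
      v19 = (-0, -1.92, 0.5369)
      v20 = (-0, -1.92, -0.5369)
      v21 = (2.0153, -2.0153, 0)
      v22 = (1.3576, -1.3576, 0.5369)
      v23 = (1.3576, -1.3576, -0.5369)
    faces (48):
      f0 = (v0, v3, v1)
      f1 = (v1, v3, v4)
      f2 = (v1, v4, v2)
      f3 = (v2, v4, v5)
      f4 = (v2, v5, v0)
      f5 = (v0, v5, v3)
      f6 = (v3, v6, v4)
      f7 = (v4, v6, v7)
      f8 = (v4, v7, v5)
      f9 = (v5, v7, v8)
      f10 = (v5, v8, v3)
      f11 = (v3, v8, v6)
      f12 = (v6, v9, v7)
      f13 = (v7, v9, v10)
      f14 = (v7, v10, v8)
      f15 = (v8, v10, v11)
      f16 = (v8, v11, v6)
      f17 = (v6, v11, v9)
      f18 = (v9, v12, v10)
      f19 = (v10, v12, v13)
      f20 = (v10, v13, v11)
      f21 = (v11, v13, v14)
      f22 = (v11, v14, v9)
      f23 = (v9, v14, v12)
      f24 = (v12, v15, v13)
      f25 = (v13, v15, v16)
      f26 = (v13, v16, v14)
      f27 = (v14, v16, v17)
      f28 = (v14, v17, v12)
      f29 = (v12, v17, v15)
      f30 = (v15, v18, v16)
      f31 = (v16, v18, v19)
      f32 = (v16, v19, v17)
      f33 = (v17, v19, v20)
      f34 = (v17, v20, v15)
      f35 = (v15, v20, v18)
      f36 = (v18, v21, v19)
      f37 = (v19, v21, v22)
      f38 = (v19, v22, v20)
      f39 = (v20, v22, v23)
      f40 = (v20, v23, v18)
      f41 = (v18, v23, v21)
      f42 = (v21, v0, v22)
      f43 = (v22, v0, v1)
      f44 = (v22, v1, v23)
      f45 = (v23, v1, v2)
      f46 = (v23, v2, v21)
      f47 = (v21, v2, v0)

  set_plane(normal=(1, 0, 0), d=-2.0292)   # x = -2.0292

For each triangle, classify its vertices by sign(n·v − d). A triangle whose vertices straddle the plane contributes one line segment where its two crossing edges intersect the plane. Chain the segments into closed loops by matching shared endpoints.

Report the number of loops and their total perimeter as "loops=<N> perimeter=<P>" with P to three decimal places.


Straddling triangles (6 of 48):
  (v9,v12,v10) [+-+] → (-2.0292, 1.98174, 0)–(-2.0292, 0.746662, 0.295288)  len=1.2699
  (v10,v12,v13) [+-+] → (-2.0292, 0.746662, 0.295288)–(-2.0292, 0, 0.473858)  len=0.7677
  (v9,v14,v12) [++-] → (-2.0292, 0, -0.473858)–(-2.0292, 1.98174, 0)  len=2.0376
  (v12,v15,v13) [-++] → (-2.0292, -1.98174, 0)–(-2.0292, 0, 0.473858)  len=2.0376
  (v14,v17,v12) [++-] → (-2.0292, -0.746662, -0.295288)–(-2.0292, 0, -0.473858)  len=0.7677
  (v12,v17,v15) [-++] → (-2.0292, -0.746662, -0.295288)–(-2.0292, -1.98174, 0)  len=1.2699

Chained into 1 loop(s):
  loop 1: 6 segments, perimeter = 8.1504
Total perimeter = 8.150

loops=1 perimeter=8.150


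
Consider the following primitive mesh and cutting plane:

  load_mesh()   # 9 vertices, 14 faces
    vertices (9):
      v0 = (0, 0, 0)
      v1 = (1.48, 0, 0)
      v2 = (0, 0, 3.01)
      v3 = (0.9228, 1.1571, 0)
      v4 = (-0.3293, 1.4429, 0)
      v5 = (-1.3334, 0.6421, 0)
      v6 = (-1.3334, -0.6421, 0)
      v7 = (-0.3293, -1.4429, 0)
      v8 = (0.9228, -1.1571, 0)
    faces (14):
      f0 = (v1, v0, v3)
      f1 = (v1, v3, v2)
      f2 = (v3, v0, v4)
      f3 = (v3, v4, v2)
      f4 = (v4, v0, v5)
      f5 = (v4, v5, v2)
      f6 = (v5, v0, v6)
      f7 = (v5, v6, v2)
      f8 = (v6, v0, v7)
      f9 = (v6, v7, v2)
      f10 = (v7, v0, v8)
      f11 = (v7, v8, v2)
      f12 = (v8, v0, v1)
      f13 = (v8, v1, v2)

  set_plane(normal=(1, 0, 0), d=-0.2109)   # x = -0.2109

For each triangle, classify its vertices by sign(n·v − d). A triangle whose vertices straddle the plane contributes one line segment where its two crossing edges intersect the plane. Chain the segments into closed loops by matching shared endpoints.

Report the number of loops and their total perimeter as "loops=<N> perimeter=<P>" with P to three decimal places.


loops=1 perimeter=8.749

Straddling triangles (10 of 14):
  (v3,v0,v4) [++-] → (-0.2109, 0.924104, 0)–(-0.2109, 1.41587, 0)  len=0.4918
  (v3,v4,v2) [+-+] → (-0.2109, 1.41587, 0)–(-0.2109, 0.924104, 1.08225)  len=1.1887
  (v4,v0,v5) [-+-] → (-0.2109, 0.924104, 0)–(-0.2109, 0.101559, 0)  len=0.8225
  (v4,v5,v2) [--+] → (-0.2109, 0.101559, 2.53392)–(-0.2109, 0.924104, 1.08225)  len=1.6685
  (v5,v0,v6) [-+-] → (-0.2109, 0.101559, 0)–(-0.2109, -0.101559, 0)  len=0.2031
  (v5,v6,v2) [--+] → (-0.2109, -0.101559, 2.53392)–(-0.2109, 0.101559, 2.53392)  len=0.2031
  (v6,v0,v7) [-+-] → (-0.2109, -0.101559, 0)–(-0.2109, -0.924104, 0)  len=0.8225
  (v6,v7,v2) [--+] → (-0.2109, -0.924104, 1.08225)–(-0.2109, -0.101559, 2.53392)  len=1.6685
  (v7,v0,v8) [-++] → (-0.2109, -0.924104, 0)–(-0.2109, -1.41587, 0)  len=0.4918
  (v7,v8,v2) [-++] → (-0.2109, -1.41587, 0)–(-0.2109, -0.924104, 1.08225)  len=1.1887

Chained into 1 loop(s):
  loop 1: 10 segments, perimeter = 8.7494
Total perimeter = 8.749


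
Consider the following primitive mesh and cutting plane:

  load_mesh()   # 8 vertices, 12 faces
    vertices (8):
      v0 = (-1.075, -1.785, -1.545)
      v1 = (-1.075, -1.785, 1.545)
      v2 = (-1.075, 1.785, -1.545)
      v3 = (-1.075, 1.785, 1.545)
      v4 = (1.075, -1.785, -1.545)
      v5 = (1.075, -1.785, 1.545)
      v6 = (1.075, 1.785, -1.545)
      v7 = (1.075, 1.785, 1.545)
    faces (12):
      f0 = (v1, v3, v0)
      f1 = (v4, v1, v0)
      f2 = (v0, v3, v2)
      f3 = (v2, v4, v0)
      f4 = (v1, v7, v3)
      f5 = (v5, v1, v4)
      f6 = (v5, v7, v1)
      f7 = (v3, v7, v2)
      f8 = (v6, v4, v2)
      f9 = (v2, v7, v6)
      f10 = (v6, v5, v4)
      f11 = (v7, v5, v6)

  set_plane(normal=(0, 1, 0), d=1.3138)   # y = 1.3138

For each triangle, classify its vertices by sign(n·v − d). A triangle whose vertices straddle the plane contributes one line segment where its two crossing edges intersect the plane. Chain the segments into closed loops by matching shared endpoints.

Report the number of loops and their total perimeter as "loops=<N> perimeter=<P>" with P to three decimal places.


Straddling triangles (8 of 12):
  (v1,v3,v0) [-+-] → (-1.075, 1.3138, 1.545)–(-1.075, 1.3138, 1.13715)  len=0.4078
  (v0,v3,v2) [-++] → (-1.075, 1.3138, 1.13715)–(-1.075, 1.3138, -1.545)  len=2.6822
  (v2,v4,v0) [+--] → (-0.791224, 1.3138, -1.545)–(-1.075, 1.3138, -1.545)  len=0.2838
  (v1,v7,v3) [-++] → (0.791224, 1.3138, 1.545)–(-1.075, 1.3138, 1.545)  len=1.8662
  (v5,v7,v1) [-+-] → (1.075, 1.3138, 1.545)–(0.791224, 1.3138, 1.545)  len=0.2838
  (v6,v4,v2) [+-+] → (1.075, 1.3138, -1.545)–(-0.791224, 1.3138, -1.545)  len=1.8662
  (v6,v5,v4) [+--] → (1.075, 1.3138, -1.13715)–(1.075, 1.3138, -1.545)  len=0.4078
  (v7,v5,v6) [+-+] → (1.075, 1.3138, 1.545)–(1.075, 1.3138, -1.13715)  len=2.6822

Chained into 1 loop(s):
  loop 1: 8 segments, perimeter = 10.4800
Total perimeter = 10.480

loops=1 perimeter=10.480


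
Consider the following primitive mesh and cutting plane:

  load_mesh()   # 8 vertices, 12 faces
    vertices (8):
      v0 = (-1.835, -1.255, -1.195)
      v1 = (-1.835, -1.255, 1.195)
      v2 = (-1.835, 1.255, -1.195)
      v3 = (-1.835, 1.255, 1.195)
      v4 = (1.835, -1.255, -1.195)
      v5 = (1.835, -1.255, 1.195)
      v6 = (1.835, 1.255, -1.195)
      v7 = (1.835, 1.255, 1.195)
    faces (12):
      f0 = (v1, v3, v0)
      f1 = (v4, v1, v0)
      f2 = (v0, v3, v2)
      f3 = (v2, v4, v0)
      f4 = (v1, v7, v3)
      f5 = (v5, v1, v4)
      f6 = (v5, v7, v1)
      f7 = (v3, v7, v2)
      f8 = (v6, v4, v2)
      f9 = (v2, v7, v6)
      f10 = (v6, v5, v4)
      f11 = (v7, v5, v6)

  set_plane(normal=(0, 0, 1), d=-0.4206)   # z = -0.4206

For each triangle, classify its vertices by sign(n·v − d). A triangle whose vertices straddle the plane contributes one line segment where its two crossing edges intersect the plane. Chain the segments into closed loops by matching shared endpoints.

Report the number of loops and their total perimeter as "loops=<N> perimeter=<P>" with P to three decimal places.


Straddling triangles (8 of 12):
  (v1,v3,v0) [++-] → (-1.835, -0.441718, -0.4206)–(-1.835, -1.255, -0.4206)  len=0.8133
  (v4,v1,v0) [-+-] → (0.645859, -1.255, -0.4206)–(-1.835, -1.255, -0.4206)  len=2.4809
  (v0,v3,v2) [-+-] → (-1.835, -0.441718, -0.4206)–(-1.835, 1.255, -0.4206)  len=1.6967
  (v5,v1,v4) [++-] → (0.645859, -1.255, -0.4206)–(1.835, -1.255, -0.4206)  len=1.1891
  (v3,v7,v2) [++-] → (-0.645859, 1.255, -0.4206)–(-1.835, 1.255, -0.4206)  len=1.1891
  (v2,v7,v6) [-+-] → (-0.645859, 1.255, -0.4206)–(1.835, 1.255, -0.4206)  len=2.4809
  (v6,v5,v4) [-+-] → (1.835, 0.441718, -0.4206)–(1.835, -1.255, -0.4206)  len=1.6967
  (v7,v5,v6) [++-] → (1.835, 0.441718, -0.4206)–(1.835, 1.255, -0.4206)  len=0.8133

Chained into 1 loop(s):
  loop 1: 8 segments, perimeter = 12.3600
Total perimeter = 12.360

loops=1 perimeter=12.360


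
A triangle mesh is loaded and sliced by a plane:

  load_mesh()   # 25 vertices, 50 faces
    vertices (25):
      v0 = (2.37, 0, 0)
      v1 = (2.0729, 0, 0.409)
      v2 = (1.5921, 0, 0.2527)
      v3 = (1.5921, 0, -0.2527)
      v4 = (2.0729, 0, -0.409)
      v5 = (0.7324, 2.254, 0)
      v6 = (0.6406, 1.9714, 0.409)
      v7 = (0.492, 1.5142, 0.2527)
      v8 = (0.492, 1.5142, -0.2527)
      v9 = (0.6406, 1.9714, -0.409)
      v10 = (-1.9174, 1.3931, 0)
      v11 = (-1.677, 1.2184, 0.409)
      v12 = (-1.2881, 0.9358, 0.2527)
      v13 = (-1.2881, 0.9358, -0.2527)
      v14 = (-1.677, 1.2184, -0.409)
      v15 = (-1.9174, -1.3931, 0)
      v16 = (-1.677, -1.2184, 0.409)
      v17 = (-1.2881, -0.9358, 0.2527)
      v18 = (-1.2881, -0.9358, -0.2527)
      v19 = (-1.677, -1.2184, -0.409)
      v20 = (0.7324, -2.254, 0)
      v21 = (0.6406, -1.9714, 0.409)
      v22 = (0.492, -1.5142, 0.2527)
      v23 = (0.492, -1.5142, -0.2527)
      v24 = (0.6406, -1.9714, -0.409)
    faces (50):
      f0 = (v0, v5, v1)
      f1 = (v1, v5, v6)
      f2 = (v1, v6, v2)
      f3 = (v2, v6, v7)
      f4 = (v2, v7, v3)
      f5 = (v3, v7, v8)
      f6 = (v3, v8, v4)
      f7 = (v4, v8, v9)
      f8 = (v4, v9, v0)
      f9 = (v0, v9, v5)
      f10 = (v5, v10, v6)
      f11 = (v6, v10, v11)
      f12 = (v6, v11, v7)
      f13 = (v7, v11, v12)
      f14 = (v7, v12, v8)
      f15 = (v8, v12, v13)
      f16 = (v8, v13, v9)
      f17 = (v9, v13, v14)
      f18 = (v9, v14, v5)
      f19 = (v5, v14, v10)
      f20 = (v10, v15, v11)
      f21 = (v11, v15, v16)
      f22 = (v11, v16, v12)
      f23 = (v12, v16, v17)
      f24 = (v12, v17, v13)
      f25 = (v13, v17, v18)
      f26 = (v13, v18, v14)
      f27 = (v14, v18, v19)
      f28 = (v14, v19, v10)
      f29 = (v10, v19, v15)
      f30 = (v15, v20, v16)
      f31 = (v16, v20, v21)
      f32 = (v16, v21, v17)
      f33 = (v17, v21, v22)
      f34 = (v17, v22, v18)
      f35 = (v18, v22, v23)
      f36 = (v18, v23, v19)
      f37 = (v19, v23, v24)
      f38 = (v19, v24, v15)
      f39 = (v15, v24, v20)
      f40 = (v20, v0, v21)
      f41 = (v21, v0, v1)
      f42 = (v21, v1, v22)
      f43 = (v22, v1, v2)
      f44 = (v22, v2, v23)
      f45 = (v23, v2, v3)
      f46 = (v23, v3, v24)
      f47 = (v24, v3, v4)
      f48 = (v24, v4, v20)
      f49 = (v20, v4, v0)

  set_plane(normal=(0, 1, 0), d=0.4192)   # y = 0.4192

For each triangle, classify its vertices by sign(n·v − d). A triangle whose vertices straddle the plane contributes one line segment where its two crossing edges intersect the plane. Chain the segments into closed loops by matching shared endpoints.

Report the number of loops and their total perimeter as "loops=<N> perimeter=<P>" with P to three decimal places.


loops=2 perimeter=4.820

Straddling triangles (20 of 50):
  (v0,v5,v1) [-+-] → (2.06544, 0.4192, 0)–(1.82359, 0.4192, 0.332934)  len=0.4115
  (v1,v5,v6) [-++] → (1.82359, 0.4192, 0.332934)–(1.76833, 0.4192, 0.409)  len=0.0940
  (v1,v6,v2) [-+-] → (1.76833, 0.4192, 0.409)–(1.38977, 0.4192, 0.285936)  len=0.3981
  (v2,v6,v7) [-++] → (1.38977, 0.4192, 0.285936)–(1.28754, 0.4192, 0.2527)  len=0.1075
  (v2,v7,v3) [-+-] → (1.28754, 0.4192, 0.2527)–(1.28754, 0.4192, -0.112782)  len=0.3655
  (v3,v7,v8) [-++] → (1.28754, 0.4192, -0.112782)–(1.28754, 0.4192, -0.2527)  len=0.1399
  (v3,v8,v4) [-+-] → (1.28754, 0.4192, -0.2527)–(1.63523, 0.4192, -0.365729)  len=0.3656
  (v4,v8,v9) [-++] → (1.63523, 0.4192, -0.365729)–(1.76833, 0.4192, -0.409)  len=0.1400
  (v4,v9,v0) [-+-] → (1.76833, 0.4192, -0.409)–(2.00226, 0.4192, -0.0869701)  len=0.3980
  (v0,v9,v5) [-++] → (2.00226, 0.4192, -0.0869701)–(2.06544, 0.4192, 0)  len=0.1075
  (v10,v15,v11) [+-+] → (-1.9174, 0.4192, 0)–(-1.75057, 0.4192, 0.283833)  len=0.3292
  (v11,v15,v16) [+--] → (-1.75057, 0.4192, 0.283833)–(-1.677, 0.4192, 0.409)  len=0.1452
  (v11,v16,v12) [+-+] → (-1.677, 0.4192, 0.409)–(-1.38136, 0.4192, 0.290182)  len=0.3186
  (v12,v16,v17) [+--] → (-1.38136, 0.4192, 0.290182)–(-1.2881, 0.4192, 0.2527)  len=0.1005
  (v12,v17,v13) [+-+] → (-1.2881, 0.4192, 0.2527)–(-1.2881, 0.4192, -0.113199)  len=0.3659
  (v13,v17,v18) [+--] → (-1.2881, 0.4192, -0.113199)–(-1.2881, 0.4192, -0.2527)  len=0.1395
  (v13,v18,v14) [+-+] → (-1.2881, 0.4192, -0.2527)–(-1.53272, 0.4192, -0.351013)  len=0.2636
  (v14,v18,v19) [+--] → (-1.53272, 0.4192, -0.351013)–(-1.677, 0.4192, -0.409)  len=0.1555
  (v14,v19,v10) [+-+] → (-1.677, 0.4192, -0.409)–(-1.82775, 0.4192, -0.152527)  len=0.2975
  (v10,v19,v15) [+--] → (-1.82775, 0.4192, -0.152527)–(-1.9174, 0.4192, 0)  len=0.1769

Chained into 2 loop(s):
  loop 1: 10 segments, perimeter = 2.5276
  loop 2: 10 segments, perimeter = 2.2925
Total perimeter = 4.820


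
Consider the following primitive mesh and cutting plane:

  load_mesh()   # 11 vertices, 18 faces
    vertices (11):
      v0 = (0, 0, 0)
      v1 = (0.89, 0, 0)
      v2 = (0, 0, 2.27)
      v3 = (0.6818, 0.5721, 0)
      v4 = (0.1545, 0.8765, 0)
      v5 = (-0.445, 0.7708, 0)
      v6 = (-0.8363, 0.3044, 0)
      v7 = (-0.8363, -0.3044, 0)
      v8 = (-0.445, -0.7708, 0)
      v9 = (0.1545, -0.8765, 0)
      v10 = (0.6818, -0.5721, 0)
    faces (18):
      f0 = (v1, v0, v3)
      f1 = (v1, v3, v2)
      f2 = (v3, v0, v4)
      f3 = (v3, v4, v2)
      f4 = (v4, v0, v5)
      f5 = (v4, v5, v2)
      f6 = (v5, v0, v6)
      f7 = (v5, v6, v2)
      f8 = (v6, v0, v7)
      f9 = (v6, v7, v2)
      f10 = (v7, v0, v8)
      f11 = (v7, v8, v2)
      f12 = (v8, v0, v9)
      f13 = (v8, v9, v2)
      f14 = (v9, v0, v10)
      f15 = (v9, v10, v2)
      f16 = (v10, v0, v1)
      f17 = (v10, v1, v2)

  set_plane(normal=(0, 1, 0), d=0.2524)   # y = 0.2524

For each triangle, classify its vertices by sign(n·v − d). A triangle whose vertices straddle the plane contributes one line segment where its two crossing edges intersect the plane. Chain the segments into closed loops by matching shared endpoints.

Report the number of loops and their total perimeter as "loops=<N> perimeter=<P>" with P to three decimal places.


Straddling triangles (10 of 18):
  (v1,v0,v3) [--+] → (0.300798, 0.2524, 0)–(0.798146, 0.2524, 0)  len=0.4973
  (v1,v3,v2) [-+-] → (0.798146, 0.2524, 0)–(0.300798, 0.2524, 1.26852)  len=1.3625
  (v3,v0,v4) [+-+] → (0.300798, 0.2524, 0)–(0.0444904, 0.2524, 0)  len=0.2563
  (v3,v4,v2) [++-] → (0.0444904, 0.2524, 1.61632)–(0.300798, 0.2524, 1.26852)  len=0.4320
  (v4,v0,v5) [+-+] → (0.0444904, 0.2524, 0)–(-0.145716, 0.2524, 0)  len=0.1902
  (v4,v5,v2) [++-] → (-0.145716, 0.2524, 1.52668)–(0.0444904, 0.2524, 1.61632)  len=0.2103
  (v5,v0,v6) [+-+] → (-0.145716, 0.2524, 0)–(-0.693437, 0.2524, 0)  len=0.5477
  (v5,v6,v2) [++-] → (-0.693437, 0.2524, 0.387779)–(-0.145716, 0.2524, 1.52668)  len=1.2638
  (v6,v0,v7) [+--] → (-0.693437, 0.2524, 0)–(-0.8363, 0.2524, 0)  len=0.1429
  (v6,v7,v2) [+--] → (-0.8363, 0.2524, 0)–(-0.693437, 0.2524, 0.387779)  len=0.4133

Chained into 1 loop(s):
  loop 1: 10 segments, perimeter = 5.3163
Total perimeter = 5.316

loops=1 perimeter=5.316


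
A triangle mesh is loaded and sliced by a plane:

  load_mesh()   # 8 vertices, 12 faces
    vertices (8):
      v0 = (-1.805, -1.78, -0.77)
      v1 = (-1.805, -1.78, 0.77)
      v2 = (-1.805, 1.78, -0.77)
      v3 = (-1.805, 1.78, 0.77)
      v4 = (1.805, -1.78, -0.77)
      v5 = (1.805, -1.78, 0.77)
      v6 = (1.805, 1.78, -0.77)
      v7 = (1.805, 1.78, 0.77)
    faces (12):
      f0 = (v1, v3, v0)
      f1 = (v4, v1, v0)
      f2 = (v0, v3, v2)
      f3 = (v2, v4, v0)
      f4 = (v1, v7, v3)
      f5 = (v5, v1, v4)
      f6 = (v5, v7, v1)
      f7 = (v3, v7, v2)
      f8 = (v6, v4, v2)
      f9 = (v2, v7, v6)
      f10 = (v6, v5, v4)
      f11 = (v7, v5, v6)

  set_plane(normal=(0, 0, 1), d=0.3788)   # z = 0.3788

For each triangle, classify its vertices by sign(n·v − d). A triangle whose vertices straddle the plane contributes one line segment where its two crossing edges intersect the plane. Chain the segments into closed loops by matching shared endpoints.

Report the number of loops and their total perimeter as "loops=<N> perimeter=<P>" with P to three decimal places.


Straddling triangles (8 of 12):
  (v1,v3,v0) [++-] → (-1.805, 0.875668, 0.3788)–(-1.805, -1.78, 0.3788)  len=2.6557
  (v4,v1,v0) [-+-] → (-0.887966, -1.78, 0.3788)–(-1.805, -1.78, 0.3788)  len=0.9170
  (v0,v3,v2) [-+-] → (-1.805, 0.875668, 0.3788)–(-1.805, 1.78, 0.3788)  len=0.9043
  (v5,v1,v4) [++-] → (-0.887966, -1.78, 0.3788)–(1.805, -1.78, 0.3788)  len=2.6930
  (v3,v7,v2) [++-] → (0.887966, 1.78, 0.3788)–(-1.805, 1.78, 0.3788)  len=2.6930
  (v2,v7,v6) [-+-] → (0.887966, 1.78, 0.3788)–(1.805, 1.78, 0.3788)  len=0.9170
  (v6,v5,v4) [-+-] → (1.805, -0.875668, 0.3788)–(1.805, -1.78, 0.3788)  len=0.9043
  (v7,v5,v6) [++-] → (1.805, -0.875668, 0.3788)–(1.805, 1.78, 0.3788)  len=2.6557

Chained into 1 loop(s):
  loop 1: 8 segments, perimeter = 14.3400
Total perimeter = 14.340

loops=1 perimeter=14.340


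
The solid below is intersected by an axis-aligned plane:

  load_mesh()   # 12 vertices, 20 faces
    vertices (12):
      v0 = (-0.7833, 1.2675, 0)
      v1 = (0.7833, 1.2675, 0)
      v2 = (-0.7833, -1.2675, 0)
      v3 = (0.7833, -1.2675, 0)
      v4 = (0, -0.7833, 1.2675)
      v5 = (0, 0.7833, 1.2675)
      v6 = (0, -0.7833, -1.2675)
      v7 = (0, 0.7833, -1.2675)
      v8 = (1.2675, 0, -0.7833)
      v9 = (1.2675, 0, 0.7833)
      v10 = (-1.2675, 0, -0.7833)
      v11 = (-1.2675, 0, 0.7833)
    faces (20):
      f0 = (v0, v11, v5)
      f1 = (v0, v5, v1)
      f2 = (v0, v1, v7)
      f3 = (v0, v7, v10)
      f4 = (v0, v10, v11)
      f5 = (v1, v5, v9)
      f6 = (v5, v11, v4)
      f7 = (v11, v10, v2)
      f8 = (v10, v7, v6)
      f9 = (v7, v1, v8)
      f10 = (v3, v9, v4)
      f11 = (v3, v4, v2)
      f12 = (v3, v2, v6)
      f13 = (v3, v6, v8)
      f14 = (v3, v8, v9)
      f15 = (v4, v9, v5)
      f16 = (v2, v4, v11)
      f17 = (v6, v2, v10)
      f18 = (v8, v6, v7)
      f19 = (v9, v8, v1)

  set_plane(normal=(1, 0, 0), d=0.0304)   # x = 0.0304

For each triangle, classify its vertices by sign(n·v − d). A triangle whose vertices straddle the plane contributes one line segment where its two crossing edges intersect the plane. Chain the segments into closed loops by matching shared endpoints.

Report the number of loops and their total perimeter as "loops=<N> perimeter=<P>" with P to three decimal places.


Straddling triangles (10 of 20):
  (v0,v5,v1) [--+] → (0.0304, 0.802092, 1.21831)–(0.0304, 1.2675, 0)  len=1.3042
  (v0,v1,v7) [-+-] → (0.0304, 1.2675, 0)–(0.0304, 0.802092, -1.21831)  len=1.3042
  (v1,v5,v9) [+-+] → (0.0304, 0.802092, 1.21831)–(0.0304, 0.764513, 1.25589)  len=0.0531
  (v7,v1,v8) [-++] → (0.0304, 0.802092, -1.21831)–(0.0304, 0.764513, -1.25589)  len=0.0531
  (v3,v9,v4) [++-] → (0.0304, -0.764513, 1.25589)–(0.0304, -0.802092, 1.21831)  len=0.0531
  (v3,v4,v2) [+--] → (0.0304, -0.802092, 1.21831)–(0.0304, -1.2675, 0)  len=1.3042
  (v3,v2,v6) [+--] → (0.0304, -1.2675, 0)–(0.0304, -0.802092, -1.21831)  len=1.3042
  (v3,v6,v8) [+-+] → (0.0304, -0.802092, -1.21831)–(0.0304, -0.764513, -1.25589)  len=0.0531
  (v4,v9,v5) [-+-] → (0.0304, -0.764513, 1.25589)–(0.0304, 0.764513, 1.25589)  len=1.5290
  (v8,v6,v7) [+--] → (0.0304, -0.764513, -1.25589)–(0.0304, 0.764513, -1.25589)  len=1.5290

Chained into 1 loop(s):
  loop 1: 10 segments, perimeter = 8.4873
Total perimeter = 8.487

loops=1 perimeter=8.487


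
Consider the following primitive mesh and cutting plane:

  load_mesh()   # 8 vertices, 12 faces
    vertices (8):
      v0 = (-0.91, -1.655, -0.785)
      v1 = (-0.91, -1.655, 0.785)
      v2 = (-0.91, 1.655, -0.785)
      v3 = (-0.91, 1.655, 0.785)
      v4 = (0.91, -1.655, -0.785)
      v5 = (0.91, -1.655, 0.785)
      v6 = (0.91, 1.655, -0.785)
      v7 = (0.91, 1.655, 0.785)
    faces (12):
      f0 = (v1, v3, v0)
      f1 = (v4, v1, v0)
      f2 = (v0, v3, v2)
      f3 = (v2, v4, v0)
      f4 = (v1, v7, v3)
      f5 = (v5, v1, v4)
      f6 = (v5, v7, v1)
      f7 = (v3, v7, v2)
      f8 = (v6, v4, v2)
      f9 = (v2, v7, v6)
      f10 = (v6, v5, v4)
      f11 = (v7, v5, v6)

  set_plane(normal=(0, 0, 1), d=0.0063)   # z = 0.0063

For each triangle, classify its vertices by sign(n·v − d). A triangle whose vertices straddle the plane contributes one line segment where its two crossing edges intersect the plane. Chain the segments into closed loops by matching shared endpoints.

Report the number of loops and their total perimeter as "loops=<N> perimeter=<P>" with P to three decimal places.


Straddling triangles (8 of 12):
  (v1,v3,v0) [++-] → (-0.91, 0.0132822, 0.0063)–(-0.91, -1.655, 0.0063)  len=1.6683
  (v4,v1,v0) [-+-] → (-0.00730318, -1.655, 0.0063)–(-0.91, -1.655, 0.0063)  len=0.9027
  (v0,v3,v2) [-+-] → (-0.91, 0.0132822, 0.0063)–(-0.91, 1.655, 0.0063)  len=1.6417
  (v5,v1,v4) [++-] → (-0.00730318, -1.655, 0.0063)–(0.91, -1.655, 0.0063)  len=0.9173
  (v3,v7,v2) [++-] → (0.00730318, 1.655, 0.0063)–(-0.91, 1.655, 0.0063)  len=0.9173
  (v2,v7,v6) [-+-] → (0.00730318, 1.655, 0.0063)–(0.91, 1.655, 0.0063)  len=0.9027
  (v6,v5,v4) [-+-] → (0.91, -0.0132822, 0.0063)–(0.91, -1.655, 0.0063)  len=1.6417
  (v7,v5,v6) [++-] → (0.91, -0.0132822, 0.0063)–(0.91, 1.655, 0.0063)  len=1.6683

Chained into 1 loop(s):
  loop 1: 8 segments, perimeter = 10.2600
Total perimeter = 10.260

loops=1 perimeter=10.260


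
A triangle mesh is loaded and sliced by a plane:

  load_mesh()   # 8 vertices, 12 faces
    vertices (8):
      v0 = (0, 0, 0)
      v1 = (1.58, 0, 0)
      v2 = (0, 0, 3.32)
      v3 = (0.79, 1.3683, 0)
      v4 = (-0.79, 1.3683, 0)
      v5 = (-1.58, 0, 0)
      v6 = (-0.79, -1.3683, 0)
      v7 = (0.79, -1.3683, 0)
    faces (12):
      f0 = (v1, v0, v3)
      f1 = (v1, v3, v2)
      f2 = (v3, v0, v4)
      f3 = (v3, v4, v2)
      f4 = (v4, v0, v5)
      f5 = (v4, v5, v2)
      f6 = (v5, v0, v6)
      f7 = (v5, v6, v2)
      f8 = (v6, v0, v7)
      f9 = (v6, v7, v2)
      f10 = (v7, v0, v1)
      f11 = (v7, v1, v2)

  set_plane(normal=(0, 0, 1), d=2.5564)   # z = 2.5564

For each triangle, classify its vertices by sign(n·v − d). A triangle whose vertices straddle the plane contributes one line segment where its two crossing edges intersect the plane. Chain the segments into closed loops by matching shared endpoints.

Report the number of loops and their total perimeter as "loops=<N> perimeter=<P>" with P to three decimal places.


Straddling triangles (6 of 12):
  (v1,v3,v2) [--+] → (0.1817, 0.314709, 2.5564)–(0.3634, 0, 2.5564)  len=0.3634
  (v3,v4,v2) [--+] → (-0.1817, 0.314709, 2.5564)–(0.1817, 0.314709, 2.5564)  len=0.3634
  (v4,v5,v2) [--+] → (-0.3634, 0, 2.5564)–(-0.1817, 0.314709, 2.5564)  len=0.3634
  (v5,v6,v2) [--+] → (-0.1817, -0.314709, 2.5564)–(-0.3634, 0, 2.5564)  len=0.3634
  (v6,v7,v2) [--+] → (0.1817, -0.314709, 2.5564)–(-0.1817, -0.314709, 2.5564)  len=0.3634
  (v7,v1,v2) [--+] → (0.3634, 0, 2.5564)–(0.1817, -0.314709, 2.5564)  len=0.3634

Chained into 1 loop(s):
  loop 1: 6 segments, perimeter = 2.1804
Total perimeter = 2.180

loops=1 perimeter=2.180


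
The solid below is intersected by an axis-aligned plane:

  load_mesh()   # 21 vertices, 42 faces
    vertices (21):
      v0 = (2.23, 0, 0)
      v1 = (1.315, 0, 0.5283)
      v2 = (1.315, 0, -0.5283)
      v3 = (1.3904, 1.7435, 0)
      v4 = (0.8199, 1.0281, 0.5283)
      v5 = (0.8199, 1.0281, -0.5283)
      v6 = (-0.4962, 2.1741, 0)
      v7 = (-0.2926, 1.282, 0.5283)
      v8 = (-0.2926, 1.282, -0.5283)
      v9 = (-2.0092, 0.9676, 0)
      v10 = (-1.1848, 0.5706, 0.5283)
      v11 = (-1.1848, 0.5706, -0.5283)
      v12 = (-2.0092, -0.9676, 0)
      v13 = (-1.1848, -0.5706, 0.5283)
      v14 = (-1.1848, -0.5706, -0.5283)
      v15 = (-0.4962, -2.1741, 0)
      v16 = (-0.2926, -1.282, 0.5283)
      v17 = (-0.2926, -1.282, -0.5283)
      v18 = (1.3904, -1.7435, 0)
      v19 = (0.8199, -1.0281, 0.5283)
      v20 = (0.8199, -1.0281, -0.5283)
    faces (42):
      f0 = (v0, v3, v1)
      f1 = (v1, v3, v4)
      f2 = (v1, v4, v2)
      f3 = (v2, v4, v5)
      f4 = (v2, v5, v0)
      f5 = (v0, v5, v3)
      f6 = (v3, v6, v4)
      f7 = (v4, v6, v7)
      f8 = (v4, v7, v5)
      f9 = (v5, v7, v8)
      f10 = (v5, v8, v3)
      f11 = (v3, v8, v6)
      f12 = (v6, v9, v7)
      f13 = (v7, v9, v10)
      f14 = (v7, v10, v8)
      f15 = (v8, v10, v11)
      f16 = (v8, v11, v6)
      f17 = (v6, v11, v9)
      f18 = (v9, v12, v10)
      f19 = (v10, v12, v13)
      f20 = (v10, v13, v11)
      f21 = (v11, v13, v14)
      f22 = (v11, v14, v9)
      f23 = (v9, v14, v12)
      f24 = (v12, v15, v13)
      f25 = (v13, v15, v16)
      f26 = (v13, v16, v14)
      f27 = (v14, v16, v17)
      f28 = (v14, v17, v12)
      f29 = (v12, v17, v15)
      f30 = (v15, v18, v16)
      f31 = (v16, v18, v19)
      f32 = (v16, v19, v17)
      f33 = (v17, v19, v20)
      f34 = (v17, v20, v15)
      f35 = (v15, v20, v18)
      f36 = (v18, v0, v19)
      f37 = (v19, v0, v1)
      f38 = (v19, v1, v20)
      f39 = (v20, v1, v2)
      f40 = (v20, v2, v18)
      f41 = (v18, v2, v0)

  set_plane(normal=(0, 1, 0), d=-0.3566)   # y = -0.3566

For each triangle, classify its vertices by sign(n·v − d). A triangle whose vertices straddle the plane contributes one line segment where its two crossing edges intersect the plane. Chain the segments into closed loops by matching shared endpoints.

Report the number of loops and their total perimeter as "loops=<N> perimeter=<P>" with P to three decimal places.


loops=2 perimeter=6.185

Straddling triangles (12 of 42):
  (v9,v12,v10) [+-+] → (-2.0092, -0.3566, 0)–(-1.68173, -0.3566, 0.20985)  len=0.3889
  (v10,v12,v13) [+--] → (-1.68173, -0.3566, 0.20985)–(-1.1848, -0.3566, 0.5283)  len=0.5902
  (v10,v13,v11) [+-+] → (-1.1848, -0.3566, 0.5283)–(-1.1848, -0.3566, 0.330164)  len=0.1981
  (v11,v13,v14) [+--] → (-1.1848, -0.3566, 0.330164)–(-1.1848, -0.3566, -0.5283)  len=0.8585
  (v11,v14,v9) [+-+] → (-1.1848, -0.3566, -0.5283)–(-1.29949, -0.3566, -0.454801)  len=0.1362
  (v9,v14,v12) [+--] → (-1.29949, -0.3566, -0.454801)–(-2.0092, -0.3566, 0)  len=0.8429
  (v18,v0,v19) [-+-] → (2.05828, -0.3566, 0)–(1.7409, -0.3566, 0.183243)  len=0.3665
  (v19,v0,v1) [-++] → (1.7409, -0.3566, 0.183243)–(1.14327, -0.3566, 0.5283)  len=0.6901
  (v19,v1,v20) [-+-] → (1.14327, -0.3566, 0.5283)–(1.14327, -0.3566, 0.161815)  len=0.3665
  (v20,v1,v2) [-++] → (1.14327, -0.3566, 0.161815)–(1.14327, -0.3566, -0.5283)  len=0.6901
  (v20,v2,v18) [-+-] → (1.14327, -0.3566, -0.5283)–(1.33042, -0.3566, -0.420246)  len=0.2161
  (v18,v2,v0) [-++] → (1.33042, -0.3566, -0.420246)–(2.05828, -0.3566, 0)  len=0.8405

Chained into 2 loop(s):
  loop 1: 6 segments, perimeter = 3.0149
  loop 2: 6 segments, perimeter = 3.1697
Total perimeter = 6.185


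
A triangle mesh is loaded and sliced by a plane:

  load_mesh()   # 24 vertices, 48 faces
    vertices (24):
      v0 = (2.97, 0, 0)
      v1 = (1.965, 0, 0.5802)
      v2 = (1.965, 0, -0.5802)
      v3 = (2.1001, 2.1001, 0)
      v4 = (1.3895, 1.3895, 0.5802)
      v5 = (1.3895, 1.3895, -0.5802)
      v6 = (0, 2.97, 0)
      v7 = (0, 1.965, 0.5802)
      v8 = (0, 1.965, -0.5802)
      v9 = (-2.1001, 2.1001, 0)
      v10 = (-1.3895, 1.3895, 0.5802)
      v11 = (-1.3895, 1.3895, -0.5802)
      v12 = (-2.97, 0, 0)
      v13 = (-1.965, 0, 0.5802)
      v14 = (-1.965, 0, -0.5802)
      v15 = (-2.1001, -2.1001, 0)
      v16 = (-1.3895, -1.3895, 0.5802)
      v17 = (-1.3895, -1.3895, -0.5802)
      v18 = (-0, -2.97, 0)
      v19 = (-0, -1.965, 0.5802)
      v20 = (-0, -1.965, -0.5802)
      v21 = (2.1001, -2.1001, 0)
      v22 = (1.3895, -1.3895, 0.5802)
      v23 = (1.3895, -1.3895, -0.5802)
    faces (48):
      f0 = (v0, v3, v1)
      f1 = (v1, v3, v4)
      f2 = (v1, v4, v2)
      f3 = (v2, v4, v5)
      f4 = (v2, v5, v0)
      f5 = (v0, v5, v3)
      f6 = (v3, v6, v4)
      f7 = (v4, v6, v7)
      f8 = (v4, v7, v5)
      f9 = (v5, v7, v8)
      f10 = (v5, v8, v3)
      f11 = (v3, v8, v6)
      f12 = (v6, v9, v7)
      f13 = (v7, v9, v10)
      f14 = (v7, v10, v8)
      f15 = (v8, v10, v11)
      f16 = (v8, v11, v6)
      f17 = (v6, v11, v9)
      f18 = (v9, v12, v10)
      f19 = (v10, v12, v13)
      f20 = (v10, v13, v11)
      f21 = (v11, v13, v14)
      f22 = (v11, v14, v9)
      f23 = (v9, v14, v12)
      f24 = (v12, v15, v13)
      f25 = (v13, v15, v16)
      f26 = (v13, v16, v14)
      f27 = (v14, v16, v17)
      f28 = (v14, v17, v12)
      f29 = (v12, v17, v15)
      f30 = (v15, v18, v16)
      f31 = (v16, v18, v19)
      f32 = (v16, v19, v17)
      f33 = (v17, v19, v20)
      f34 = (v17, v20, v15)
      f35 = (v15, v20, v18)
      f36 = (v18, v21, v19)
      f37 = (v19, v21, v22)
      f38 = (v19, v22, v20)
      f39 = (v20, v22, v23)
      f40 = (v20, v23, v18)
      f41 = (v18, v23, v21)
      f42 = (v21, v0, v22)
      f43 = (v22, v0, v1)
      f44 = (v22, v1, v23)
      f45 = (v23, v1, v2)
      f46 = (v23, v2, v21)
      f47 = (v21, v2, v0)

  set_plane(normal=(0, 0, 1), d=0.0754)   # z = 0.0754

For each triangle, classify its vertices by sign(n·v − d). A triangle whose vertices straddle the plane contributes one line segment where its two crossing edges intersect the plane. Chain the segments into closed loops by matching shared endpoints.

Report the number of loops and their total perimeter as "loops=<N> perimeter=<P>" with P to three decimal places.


Straddling triangles (32 of 48):
  (v0,v3,v1) [--+] → (2.08254, 1.82718, 0.0754)–(2.8394, 0, 0.0754)  len=1.9777
  (v1,v3,v4) [+-+] → (2.08254, 1.82718, 0.0754)–(2.00775, 2.00775, 0.0754)  len=0.1954
  (v1,v4,v2) [++-] → (1.63986, 0.785036, 0.0754)–(1.965, 0, 0.0754)  len=0.8497
  (v2,v4,v5) [-+-] → (1.63986, 0.785036, 0.0754)–(1.3895, 1.3895, 0.0754)  len=0.6543
  (v3,v6,v4) [--+] → (0.180573, 2.76461, 0.0754)–(2.00775, 2.00775, 0.0754)  len=1.9777
  (v4,v6,v7) [+-+] → (0.180573, 2.76461, 0.0754)–(0, 2.8394, 0.0754)  len=0.1954
  (v4,v7,v5) [++-] → (0.604464, 1.71464, 0.0754)–(1.3895, 1.3895, 0.0754)  len=0.8497
  (v5,v7,v8) [-+-] → (0.604464, 1.71464, 0.0754)–(0, 1.965, 0.0754)  len=0.6543
  (v6,v9,v7) [--+] → (-1.82718, 2.08254, 0.0754)–(0, 2.8394, 0.0754)  len=1.9777
  (v7,v9,v10) [+-+] → (-1.82718, 2.08254, 0.0754)–(-2.00775, 2.00775, 0.0754)  len=0.1954
  (v7,v10,v8) [++-] → (-0.785036, 1.63986, 0.0754)–(0, 1.965, 0.0754)  len=0.8497
  (v8,v10,v11) [-+-] → (-0.785036, 1.63986, 0.0754)–(-1.3895, 1.3895, 0.0754)  len=0.6543
  (v9,v12,v10) [--+] → (-2.76461, 0.180573, 0.0754)–(-2.00775, 2.00775, 0.0754)  len=1.9777
  (v10,v12,v13) [+-+] → (-2.76461, 0.180573, 0.0754)–(-2.8394, 0, 0.0754)  len=0.1954
  (v10,v13,v11) [++-] → (-1.71464, 0.604464, 0.0754)–(-1.3895, 1.3895, 0.0754)  len=0.8497
  (v11,v13,v14) [-+-] → (-1.71464, 0.604464, 0.0754)–(-1.965, 0, 0.0754)  len=0.6543
  (v12,v15,v13) [--+] → (-2.08254, -1.82718, 0.0754)–(-2.8394, 0, 0.0754)  len=1.9777
  (v13,v15,v16) [+-+] → (-2.08254, -1.82718, 0.0754)–(-2.00775, -2.00775, 0.0754)  len=0.1954
  (v13,v16,v14) [++-] → (-1.63986, -0.785036, 0.0754)–(-1.965, 0, 0.0754)  len=0.8497
  (v14,v16,v17) [-+-] → (-1.63986, -0.785036, 0.0754)–(-1.3895, -1.3895, 0.0754)  len=0.6543
  (v15,v18,v16) [--+] → (-0.180573, -2.76461, 0.0754)–(-2.00775, -2.00775, 0.0754)  len=1.9777
  (v16,v18,v19) [+-+] → (-0.180573, -2.76461, 0.0754)–(0, -2.8394, 0.0754)  len=0.1954
  (v16,v19,v17) [++-] → (-0.604464, -1.71464, 0.0754)–(-1.3895, -1.3895, 0.0754)  len=0.8497
  (v17,v19,v20) [-+-] → (-0.604464, -1.71464, 0.0754)–(0, -1.965, 0.0754)  len=0.6543
  (v18,v21,v19) [--+] → (1.82718, -2.08254, 0.0754)–(0, -2.8394, 0.0754)  len=1.9777
  (v19,v21,v22) [+-+] → (1.82718, -2.08254, 0.0754)–(2.00775, -2.00775, 0.0754)  len=0.1954
  (v19,v22,v20) [++-] → (0.785036, -1.63986, 0.0754)–(0, -1.965, 0.0754)  len=0.8497
  (v20,v22,v23) [-+-] → (0.785036, -1.63986, 0.0754)–(1.3895, -1.3895, 0.0754)  len=0.6543
  (v21,v0,v22) [--+] → (2.76461, -0.180573, 0.0754)–(2.00775, -2.00775, 0.0754)  len=1.9777
  (v22,v0,v1) [+-+] → (2.76461, -0.180573, 0.0754)–(2.8394, 0, 0.0754)  len=0.1954
  (v22,v1,v23) [++-] → (1.71464, -0.604464, 0.0754)–(1.3895, -1.3895, 0.0754)  len=0.8497
  (v23,v1,v2) [-+-] → (1.71464, -0.604464, 0.0754)–(1.965, 0, 0.0754)  len=0.6543

Chained into 2 loop(s):
  loop 1: 16 segments, perimeter = 17.3854
  loop 2: 16 segments, perimeter = 12.0317
Total perimeter = 29.417

loops=2 perimeter=29.417


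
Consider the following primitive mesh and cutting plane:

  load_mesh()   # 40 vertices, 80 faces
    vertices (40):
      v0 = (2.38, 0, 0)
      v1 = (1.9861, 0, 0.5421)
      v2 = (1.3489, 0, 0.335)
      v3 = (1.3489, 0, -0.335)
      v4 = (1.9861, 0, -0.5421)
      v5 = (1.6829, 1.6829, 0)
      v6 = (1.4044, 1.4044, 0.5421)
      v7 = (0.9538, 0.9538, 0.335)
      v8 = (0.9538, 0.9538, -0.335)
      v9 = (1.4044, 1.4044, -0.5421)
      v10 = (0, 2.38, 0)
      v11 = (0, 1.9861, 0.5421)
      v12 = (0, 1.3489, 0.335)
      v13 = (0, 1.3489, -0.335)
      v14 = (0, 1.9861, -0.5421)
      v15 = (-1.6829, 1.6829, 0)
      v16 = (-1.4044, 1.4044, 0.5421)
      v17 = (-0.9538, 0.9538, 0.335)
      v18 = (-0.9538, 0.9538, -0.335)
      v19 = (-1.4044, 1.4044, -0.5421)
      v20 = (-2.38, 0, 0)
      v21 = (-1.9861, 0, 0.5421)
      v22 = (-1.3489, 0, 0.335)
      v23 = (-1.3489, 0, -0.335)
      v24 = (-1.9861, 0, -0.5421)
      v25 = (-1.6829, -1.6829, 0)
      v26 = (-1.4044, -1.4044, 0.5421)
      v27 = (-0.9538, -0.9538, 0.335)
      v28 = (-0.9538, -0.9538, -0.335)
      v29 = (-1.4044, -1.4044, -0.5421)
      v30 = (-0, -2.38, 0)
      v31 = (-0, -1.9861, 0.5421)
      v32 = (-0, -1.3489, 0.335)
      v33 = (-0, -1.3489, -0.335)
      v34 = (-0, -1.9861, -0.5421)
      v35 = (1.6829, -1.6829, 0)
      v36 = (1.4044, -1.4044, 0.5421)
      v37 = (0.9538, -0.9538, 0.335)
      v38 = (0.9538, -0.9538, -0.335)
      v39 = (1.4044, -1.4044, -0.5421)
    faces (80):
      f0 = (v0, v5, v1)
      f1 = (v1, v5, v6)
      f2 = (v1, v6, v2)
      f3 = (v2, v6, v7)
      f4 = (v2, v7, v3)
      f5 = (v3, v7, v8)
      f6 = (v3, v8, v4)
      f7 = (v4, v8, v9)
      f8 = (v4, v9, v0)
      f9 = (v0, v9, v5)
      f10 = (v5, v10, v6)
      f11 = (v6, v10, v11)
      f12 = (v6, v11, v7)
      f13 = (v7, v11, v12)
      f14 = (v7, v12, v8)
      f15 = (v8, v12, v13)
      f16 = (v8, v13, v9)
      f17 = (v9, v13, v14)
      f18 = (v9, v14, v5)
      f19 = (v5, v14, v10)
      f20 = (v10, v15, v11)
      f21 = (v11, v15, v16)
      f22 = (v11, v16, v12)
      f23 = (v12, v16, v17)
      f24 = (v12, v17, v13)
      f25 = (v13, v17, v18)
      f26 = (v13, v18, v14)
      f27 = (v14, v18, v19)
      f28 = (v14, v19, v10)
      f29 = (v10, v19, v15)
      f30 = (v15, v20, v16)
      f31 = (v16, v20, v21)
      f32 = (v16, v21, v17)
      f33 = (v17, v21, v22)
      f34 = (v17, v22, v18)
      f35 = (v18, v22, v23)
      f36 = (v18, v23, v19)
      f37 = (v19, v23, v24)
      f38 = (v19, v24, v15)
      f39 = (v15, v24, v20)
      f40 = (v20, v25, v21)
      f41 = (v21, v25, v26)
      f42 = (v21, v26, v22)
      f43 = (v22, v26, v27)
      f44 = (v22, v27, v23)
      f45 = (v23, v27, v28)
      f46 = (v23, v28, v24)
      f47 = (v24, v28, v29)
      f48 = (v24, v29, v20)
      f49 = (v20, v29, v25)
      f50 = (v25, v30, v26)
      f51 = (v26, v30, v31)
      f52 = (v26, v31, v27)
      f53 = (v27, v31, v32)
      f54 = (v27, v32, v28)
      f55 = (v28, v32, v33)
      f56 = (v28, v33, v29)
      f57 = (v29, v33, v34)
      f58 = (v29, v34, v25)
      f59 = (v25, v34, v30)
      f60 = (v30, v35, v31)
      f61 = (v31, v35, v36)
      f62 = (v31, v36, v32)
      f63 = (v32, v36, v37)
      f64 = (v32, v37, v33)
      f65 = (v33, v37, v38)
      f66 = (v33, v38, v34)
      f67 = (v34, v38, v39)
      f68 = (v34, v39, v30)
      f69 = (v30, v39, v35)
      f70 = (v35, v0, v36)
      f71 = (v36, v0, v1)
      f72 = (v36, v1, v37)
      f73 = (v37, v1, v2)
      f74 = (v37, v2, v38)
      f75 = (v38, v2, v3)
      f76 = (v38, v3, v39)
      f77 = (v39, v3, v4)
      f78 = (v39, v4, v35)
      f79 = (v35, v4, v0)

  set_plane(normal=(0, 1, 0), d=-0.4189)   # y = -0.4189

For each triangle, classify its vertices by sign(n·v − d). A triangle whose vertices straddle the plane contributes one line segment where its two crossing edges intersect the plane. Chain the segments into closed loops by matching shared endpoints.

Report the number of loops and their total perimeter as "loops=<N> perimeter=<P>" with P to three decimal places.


Straddling triangles (20 of 80):
  (v20,v25,v21) [+-+] → (-2.20648, -0.4189, 0)–(-1.91063, -0.4189, 0.407163)  len=0.5033
  (v21,v25,v26) [+--] → (-1.91063, -0.4189, 0.407163)–(-1.81259, -0.4189, 0.5421)  len=0.1668
  (v21,v26,v22) [+-+] → (-1.81259, -0.4189, 0.5421)–(-1.36545, -0.4189, 0.396773)  len=0.4702
  (v22,v26,v27) [+--] → (-1.36545, -0.4189, 0.396773)–(-1.17538, -0.4189, 0.335)  len=0.1999
  (v22,v27,v23) [+-+] → (-1.17538, -0.4189, 0.335)–(-1.17538, -0.4189, -0.0407423)  len=0.3757
  (v23,v27,v28) [+--] → (-1.17538, -0.4189, -0.0407423)–(-1.17538, -0.4189, -0.335)  len=0.2943
  (v23,v28,v24) [+-+] → (-1.17538, -0.4189, -0.335)–(-1.53272, -0.4189, -0.451144)  len=0.3757
  (v24,v28,v29) [+--] → (-1.53272, -0.4189, -0.451144)–(-1.81259, -0.4189, -0.5421)  len=0.2943
  (v24,v29,v20) [+-+] → (-1.81259, -0.4189, -0.5421)–(-2.089, -0.4189, -0.161696)  len=0.4702
  (v20,v29,v25) [+--] → (-2.089, -0.4189, -0.161696)–(-2.20648, -0.4189, 0)  len=0.1999
  (v35,v0,v36) [-+-] → (2.20648, -0.4189, 0)–(2.089, -0.4189, 0.161696)  len=0.1999
  (v36,v0,v1) [-++] → (2.089, -0.4189, 0.161696)–(1.81259, -0.4189, 0.5421)  len=0.4702
  (v36,v1,v37) [-+-] → (1.81259, -0.4189, 0.5421)–(1.53272, -0.4189, 0.451144)  len=0.2943
  (v37,v1,v2) [-++] → (1.53272, -0.4189, 0.451144)–(1.17538, -0.4189, 0.335)  len=0.3757
  (v37,v2,v38) [-+-] → (1.17538, -0.4189, 0.335)–(1.17538, -0.4189, 0.0407423)  len=0.2943
  (v38,v2,v3) [-++] → (1.17538, -0.4189, 0.0407423)–(1.17538, -0.4189, -0.335)  len=0.3757
  (v38,v3,v39) [-+-] → (1.17538, -0.4189, -0.335)–(1.36545, -0.4189, -0.396773)  len=0.1999
  (v39,v3,v4) [-++] → (1.36545, -0.4189, -0.396773)–(1.81259, -0.4189, -0.5421)  len=0.4702
  (v39,v4,v35) [-+-] → (1.81259, -0.4189, -0.5421)–(1.91063, -0.4189, -0.407163)  len=0.1668
  (v35,v4,v0) [-++] → (1.91063, -0.4189, -0.407163)–(2.20648, -0.4189, 0)  len=0.5033

Chained into 2 loop(s):
  loop 1: 10 segments, perimeter = 3.3502
  loop 2: 10 segments, perimeter = 3.3502
Total perimeter = 6.700

loops=2 perimeter=6.700


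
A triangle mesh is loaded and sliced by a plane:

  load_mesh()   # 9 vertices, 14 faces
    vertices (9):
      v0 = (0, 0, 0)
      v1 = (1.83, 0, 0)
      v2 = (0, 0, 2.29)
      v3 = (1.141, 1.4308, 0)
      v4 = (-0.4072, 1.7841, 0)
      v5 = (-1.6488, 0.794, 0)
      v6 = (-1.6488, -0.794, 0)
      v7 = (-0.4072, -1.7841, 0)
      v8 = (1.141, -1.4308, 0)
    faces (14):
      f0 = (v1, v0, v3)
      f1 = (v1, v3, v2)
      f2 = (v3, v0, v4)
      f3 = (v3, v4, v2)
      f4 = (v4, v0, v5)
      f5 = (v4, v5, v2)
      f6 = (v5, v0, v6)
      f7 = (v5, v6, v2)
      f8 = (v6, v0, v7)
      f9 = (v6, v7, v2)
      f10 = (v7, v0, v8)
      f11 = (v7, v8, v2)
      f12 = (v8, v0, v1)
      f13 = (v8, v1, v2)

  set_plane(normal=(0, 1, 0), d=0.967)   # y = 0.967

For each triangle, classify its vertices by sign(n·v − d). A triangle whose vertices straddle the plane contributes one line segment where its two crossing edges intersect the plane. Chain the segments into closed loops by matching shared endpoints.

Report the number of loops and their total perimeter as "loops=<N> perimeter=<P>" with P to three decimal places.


loops=1 perimeter=6.387

Straddling triangles (6 of 14):
  (v1,v0,v3) [--+] → (0.77114, 0.967, 0)–(1.36434, 0.967, 0)  len=0.5932
  (v1,v3,v2) [-+-] → (1.36434, 0.967, 0)–(0.77114, 0.967, 0.742313)  len=0.9502
  (v3,v0,v4) [+-+] → (0.77114, 0.967, 0)–(-0.220706, 0.967, 0)  len=0.9918
  (v3,v4,v2) [++-] → (-0.220706, 0.967, 1.0488)–(0.77114, 0.967, 0.742313)  len=1.0381
  (v4,v0,v5) [+--] → (-0.220706, 0.967, 0)–(-1.43186, 0.967, 0)  len=1.2111
  (v4,v5,v2) [+--] → (-1.43186, 0.967, 0)–(-0.220706, 0.967, 1.0488)  len=1.6021

Chained into 1 loop(s):
  loop 1: 6 segments, perimeter = 6.3867
Total perimeter = 6.387
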